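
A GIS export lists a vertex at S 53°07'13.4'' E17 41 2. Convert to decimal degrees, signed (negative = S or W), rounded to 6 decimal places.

-53.120389, 17.683889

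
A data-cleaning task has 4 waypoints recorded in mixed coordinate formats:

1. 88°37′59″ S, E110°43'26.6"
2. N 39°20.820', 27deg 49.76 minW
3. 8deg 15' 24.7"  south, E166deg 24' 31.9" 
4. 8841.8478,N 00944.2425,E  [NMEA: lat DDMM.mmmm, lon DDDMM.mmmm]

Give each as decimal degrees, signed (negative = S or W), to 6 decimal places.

Point 1:
  Latitude: 37′ + 59″ = 37.98333′; 88 + 37.98333/60 = 88.6330556
  S ⇒ negate
  Lon: 110° + 43/60 + 26.6/3600 = 110 + 0.716667 + 0.007389 = 110.7240556
  E ⇒ keep positive
Point 2:
  Latitude: 39 + 20.82/60 = 39.3470000
  N ⇒ keep positive
  Lon: 49.76′ = 0.829333°; total 27.8293333
  W → negative
Point 3:
  Latitude: 15′ + 24.7″ = 15.41167′; 8 + 15.41167/60 = 8.2568611
  S → negative
  Longitude: 24′ + 31.9″ = 24.53167′; 166 + 24.53167/60 = 166.4088611
  E ⇒ keep positive
Point 4:
  φ: split at 2 digits → 88° and 41.8478′; 88 + 41.8478/60 = 88.6974633
  N → positive
  Longitude: degrees = first 3 digits = 9, minutes = 44.2425; 9 + 44.2425/60 = 9.7373750
  E → positive

1. -88.633056, 110.724056
2. 39.347000, -27.829333
3. -8.256861, 166.408861
4. 88.697463, 9.737375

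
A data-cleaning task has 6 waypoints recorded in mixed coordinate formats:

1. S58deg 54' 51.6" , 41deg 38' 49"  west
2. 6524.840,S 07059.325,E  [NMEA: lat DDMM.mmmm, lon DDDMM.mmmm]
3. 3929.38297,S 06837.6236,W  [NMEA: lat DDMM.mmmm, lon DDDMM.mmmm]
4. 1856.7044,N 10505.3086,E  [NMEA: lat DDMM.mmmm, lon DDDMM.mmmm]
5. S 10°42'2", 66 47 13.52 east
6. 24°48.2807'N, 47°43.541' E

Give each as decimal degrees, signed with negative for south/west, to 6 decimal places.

Point 1:
  φ: 58° + 54/60 + 51.6/3600 = 58 + 0.900000 + 0.014333 = 58.9143333
  S → negative
  Longitude: 41 + 38/60 + 49/3600 = 41.6469444
  W ⇒ negate
Point 2:
  φ: split at 2 digits → 65° and 24.84′; 65 + 24.84/60 = 65.4140000
  hemisphere S, so the sign is −
  λ: split at 3 digits → 070° and 59.325′; 70 + 59.325/60 = 70.9887500
  E ⇒ keep positive
Point 3:
  Lat: degrees = first 2 digits = 39, minutes = 29.38297; 39 + 29.38297/60 = 39.4897162
  S → negative
  Longitude: degrees = first 3 digits = 68, minutes = 37.6236; 68 + 37.6236/60 = 68.6270600
  W → negative
Point 4:
  φ: degrees = first 2 digits = 18, minutes = 56.7044; 18 + 56.7044/60 = 18.9450733
  N ⇒ keep positive
  Lon: degrees = first 3 digits = 105, minutes = 5.3086; 105 + 5.3086/60 = 105.0884767
  E ⇒ keep positive
Point 5:
  Latitude: 10 + 42/60 + 2/3600 = 10.7005556
  S ⇒ negate
  λ: 66° + 47/60 + 13.52/3600 = 66 + 0.783333 + 0.003756 = 66.7870889
  E → positive
Point 6:
  φ: 48.2807′ = 0.804678°; total 24.8046783
  N → positive
  Longitude: 47 + 43.541/60 = 47.7256833
  E → positive

1. -58.914333, -41.646944
2. -65.414000, 70.988750
3. -39.489716, -68.627060
4. 18.945073, 105.088477
5. -10.700556, 66.787089
6. 24.804678, 47.725683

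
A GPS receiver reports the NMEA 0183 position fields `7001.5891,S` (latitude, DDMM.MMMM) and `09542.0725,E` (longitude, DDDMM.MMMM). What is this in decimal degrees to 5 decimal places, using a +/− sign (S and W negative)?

-70.02649, 95.70121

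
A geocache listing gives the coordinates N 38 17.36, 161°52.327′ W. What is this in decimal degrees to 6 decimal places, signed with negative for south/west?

Latitude: 38 + 17.36/60 = 38.2893333
N ⇒ keep positive
Longitude: 161 + 52.327/60 = 161.8721167
W ⇒ negate

38.289333, -161.872117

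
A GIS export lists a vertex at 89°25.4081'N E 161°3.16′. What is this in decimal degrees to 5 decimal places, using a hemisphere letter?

Lat: 25.4081′ = 0.423468°; total 89.423468
Longitude: 3.16′ = 0.052667°; total 161.052667

89.42347° N, 161.05267° E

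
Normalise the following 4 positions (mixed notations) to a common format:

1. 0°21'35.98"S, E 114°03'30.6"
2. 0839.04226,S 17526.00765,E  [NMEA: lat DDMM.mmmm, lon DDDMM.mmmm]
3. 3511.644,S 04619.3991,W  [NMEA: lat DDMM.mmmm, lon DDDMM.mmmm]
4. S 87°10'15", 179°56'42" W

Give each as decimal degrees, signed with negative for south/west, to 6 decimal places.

Point 1:
  Lat: 21′ + 35.98″ = 21.59967′; 0 + 21.59967/60 = 0.3599944
  hemisphere S, so the sign is −
  Lon: 3′ + 30.6″ = 3.51000′; 114 + 3.51000/60 = 114.0585000
  E → positive
Point 2:
  φ: split at 2 digits → 08° and 39.04226′; 8 + 39.04226/60 = 8.6507043
  hemisphere S, so the sign is −
  Lon: degrees = first 3 digits = 175, minutes = 26.00765; 175 + 26.00765/60 = 175.4334608
  E ⇒ keep positive
Point 3:
  Latitude: split at 2 digits → 35° and 11.644′; 35 + 11.644/60 = 35.1940667
  hemisphere S, so the sign is −
  Longitude: split at 3 digits → 046° and 19.3991′; 46 + 19.3991/60 = 46.3233183
  W → negative
Point 4:
  φ: 87 + 10/60 + 15/3600 = 87.1708333
  S → negative
  Longitude: 56′ + 42″ = 56.70000′; 179 + 56.70000/60 = 179.9450000
  W → negative

1. -0.359994, 114.058500
2. -8.650704, 175.433461
3. -35.194067, -46.323318
4. -87.170833, -179.945000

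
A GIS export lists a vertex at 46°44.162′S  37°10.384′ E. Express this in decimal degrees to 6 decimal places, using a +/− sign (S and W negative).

Lat: 44.162′ = 0.736033°; total 46.7360333
S → negative
Longitude: 37 + 10.384/60 = 37.1730667
E → positive

-46.736033, 37.173067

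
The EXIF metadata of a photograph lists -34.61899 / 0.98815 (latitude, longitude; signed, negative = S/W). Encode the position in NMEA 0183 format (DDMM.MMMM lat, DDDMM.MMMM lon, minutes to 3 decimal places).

Latitude is negative → S; |value| = 34.618990
Latitude: minutes = (34.618990 − 34) × 60 = 37.13940
Lon: minutes = (0.988150 − 0) × 60 = 59.28900

3437.139,S / 00059.289,E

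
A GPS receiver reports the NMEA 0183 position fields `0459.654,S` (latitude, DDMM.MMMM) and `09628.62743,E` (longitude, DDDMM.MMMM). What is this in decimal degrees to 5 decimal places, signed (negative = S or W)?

Lat: degrees = first 2 digits = 4, minutes = 59.654; 4 + 59.654/60 = 4.994233
S ⇒ negate
Longitude: split at 3 digits → 096° and 28.62743′; 96 + 28.62743/60 = 96.477124
E → positive

-4.99423, 96.47712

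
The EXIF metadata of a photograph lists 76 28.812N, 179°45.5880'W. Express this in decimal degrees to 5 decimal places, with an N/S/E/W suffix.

76.48020° N, 179.75980° W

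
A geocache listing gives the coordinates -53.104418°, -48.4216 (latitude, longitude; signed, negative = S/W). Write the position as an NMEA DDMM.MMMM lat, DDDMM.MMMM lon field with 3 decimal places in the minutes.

Latitude is negative → S; |value| = 53.104418
φ: fractional part 0.104418 → 6.26508 minutes
Longitude is negative → W; |value| = 48.421600
λ: minutes = (48.421600 − 48) × 60 = 25.29600

5306.265,S / 04825.296,W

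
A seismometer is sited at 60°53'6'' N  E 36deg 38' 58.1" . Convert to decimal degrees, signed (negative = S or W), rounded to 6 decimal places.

60.885000, 36.649472

Latitude: 60 + 53/60 + 6/3600 = 60.8850000
N → positive
λ: 38′ + 58.1″ = 38.96833′; 36 + 38.96833/60 = 36.6494722
E ⇒ keep positive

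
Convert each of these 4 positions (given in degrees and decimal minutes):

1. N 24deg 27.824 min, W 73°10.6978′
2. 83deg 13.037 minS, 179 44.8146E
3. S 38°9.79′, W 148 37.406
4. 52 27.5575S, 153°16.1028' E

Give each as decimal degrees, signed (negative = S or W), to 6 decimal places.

1. 24.463733, -73.178297
2. -83.217283, 179.746910
3. -38.163167, -148.623433
4. -52.459292, 153.268380

Point 1:
  Lat: 24 + 27.824/60 = 24.4637333
  N ⇒ keep positive
  Lon: 10.6978′ = 0.178297°; total 73.1782967
  W → negative
Point 2:
  Latitude: 83 + 13.037/60 = 83.2172833
  hemisphere S, so the sign is −
  λ: 179 + 44.8146/60 = 179.7469100
  E → positive
Point 3:
  Lat: 38 + 9.79/60 = 38.1631667
  S ⇒ negate
  λ: 37.406′ = 0.623433°; total 148.6234333
  hemisphere W, so the sign is −
Point 4:
  Lat: 27.5575′ = 0.459292°; total 52.4592917
  hemisphere S, so the sign is −
  Longitude: 16.1028′ = 0.268380°; total 153.2683800
  E → positive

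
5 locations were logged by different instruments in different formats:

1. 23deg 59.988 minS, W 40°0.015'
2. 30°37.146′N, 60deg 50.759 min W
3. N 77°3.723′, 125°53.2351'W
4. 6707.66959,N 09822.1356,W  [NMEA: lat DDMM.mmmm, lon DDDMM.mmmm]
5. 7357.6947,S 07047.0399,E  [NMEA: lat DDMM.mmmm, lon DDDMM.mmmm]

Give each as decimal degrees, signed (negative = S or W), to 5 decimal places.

Point 1:
  φ: 59.988′ = 0.999800°; total 23.999800
  S ⇒ negate
  Lon: 0.015′ = 0.000250°; total 40.000250
  W → negative
Point 2:
  φ: 37.146′ = 0.619100°; total 30.619100
  N → positive
  Lon: 60 + 50.759/60 = 60.845983
  W → negative
Point 3:
  Latitude: 77 + 3.723/60 = 77.062050
  N ⇒ keep positive
  Longitude: 53.2351′ = 0.887252°; total 125.887252
  W → negative
Point 4:
  Latitude: split at 2 digits → 67° and 7.66959′; 67 + 7.66959/60 = 67.127827
  N → positive
  Lon: degrees = first 3 digits = 98, minutes = 22.1356; 98 + 22.1356/60 = 98.368927
  W ⇒ negate
Point 5:
  φ: split at 2 digits → 73° and 57.6947′; 73 + 57.6947/60 = 73.961578
  hemisphere S, so the sign is −
  Lon: split at 3 digits → 070° and 47.0399′; 70 + 47.0399/60 = 70.783998
  E → positive

1. -23.99980, -40.00025
2. 30.61910, -60.84598
3. 77.06205, -125.88725
4. 67.12783, -98.36893
5. -73.96158, 70.78400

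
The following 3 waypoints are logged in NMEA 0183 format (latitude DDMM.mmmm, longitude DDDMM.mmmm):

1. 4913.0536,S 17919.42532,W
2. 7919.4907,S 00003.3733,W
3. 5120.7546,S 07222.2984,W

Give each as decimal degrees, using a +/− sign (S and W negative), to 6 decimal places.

1. -49.217560, -179.323755
2. -79.324845, -0.056222
3. -51.345910, -72.371640

Point 1:
  Latitude: degrees = first 2 digits = 49, minutes = 13.0536; 49 + 13.0536/60 = 49.2175600
  hemisphere S, so the sign is −
  λ: degrees = first 3 digits = 179, minutes = 19.42532; 179 + 19.42532/60 = 179.3237553
  W ⇒ negate
Point 2:
  Lat: split at 2 digits → 79° and 19.4907′; 79 + 19.4907/60 = 79.3248450
  S ⇒ negate
  λ: split at 3 digits → 000° and 3.3733′; 0 + 3.3733/60 = 0.0562217
  W ⇒ negate
Point 3:
  φ: split at 2 digits → 51° and 20.7546′; 51 + 20.7546/60 = 51.3459100
  S → negative
  Lon: split at 3 digits → 072° and 22.2984′; 72 + 22.2984/60 = 72.3716400
  hemisphere W, so the sign is −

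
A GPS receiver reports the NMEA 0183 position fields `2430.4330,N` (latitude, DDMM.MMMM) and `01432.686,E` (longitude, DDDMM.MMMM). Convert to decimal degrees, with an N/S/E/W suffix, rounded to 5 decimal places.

φ: degrees = first 2 digits = 24, minutes = 30.433; 24 + 30.433/60 = 24.507217
Longitude: split at 3 digits → 014° and 32.686′; 14 + 32.686/60 = 14.544767

24.50722° N, 14.54477° E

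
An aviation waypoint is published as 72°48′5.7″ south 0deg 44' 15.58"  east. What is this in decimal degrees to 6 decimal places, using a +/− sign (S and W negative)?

Lat: 48′ + 5.7″ = 48.09500′; 72 + 48.09500/60 = 72.8015833
hemisphere S, so the sign is −
Lon: 0° + 44/60 + 15.58/3600 = 0 + 0.733333 + 0.004328 = 0.7376611
E → positive

-72.801583, 0.737661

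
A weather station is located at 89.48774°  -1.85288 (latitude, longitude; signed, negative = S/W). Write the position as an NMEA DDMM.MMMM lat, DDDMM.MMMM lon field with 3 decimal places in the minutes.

Lat: minutes = (89.487740 − 89) × 60 = 29.26440
Longitude is negative → W; |value| = 1.852880
Lon: fractional part 0.852880 → 51.17280 minutes

8929.264,N / 00151.173,W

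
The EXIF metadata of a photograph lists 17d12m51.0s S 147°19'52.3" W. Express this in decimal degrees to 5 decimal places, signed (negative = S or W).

φ: 17 + 12/60 + 51/3600 = 17.214167
hemisphere S, so the sign is −
Lon: 147 + 19/60 + 52.3/3600 = 147.331194
hemisphere W, so the sign is −

-17.21417, -147.33119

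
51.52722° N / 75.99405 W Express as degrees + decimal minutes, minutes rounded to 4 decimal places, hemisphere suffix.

φ: fractional part 0.527220 → 31.633200 minutes
Lon: minutes = (75.994050 − 75) × 60 = 59.643000

51° 31.6332′ N, 75° 59.6430′ W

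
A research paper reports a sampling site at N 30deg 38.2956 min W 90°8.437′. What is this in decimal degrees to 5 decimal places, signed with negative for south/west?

Latitude: 30 + 38.2956/60 = 30.638260
N → positive
Lon: 8.437′ = 0.140617°; total 90.140617
hemisphere W, so the sign is −

30.63826, -90.14062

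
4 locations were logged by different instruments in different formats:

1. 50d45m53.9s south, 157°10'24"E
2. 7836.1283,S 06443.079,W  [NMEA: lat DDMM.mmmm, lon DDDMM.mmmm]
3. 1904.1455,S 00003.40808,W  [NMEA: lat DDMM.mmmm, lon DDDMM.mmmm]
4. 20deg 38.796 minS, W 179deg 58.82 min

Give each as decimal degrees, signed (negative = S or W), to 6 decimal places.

1. -50.764972, 157.173333
2. -78.602138, -64.717983
3. -19.069092, -0.056801
4. -20.646600, -179.980333

Point 1:
  Lat: 50° + 45/60 + 53.9/3600 = 50 + 0.750000 + 0.014972 = 50.7649722
  S ⇒ negate
  Longitude: 10′ + 24″ = 10.40000′; 157 + 10.40000/60 = 157.1733333
  E → positive
Point 2:
  Lat: split at 2 digits → 78° and 36.1283′; 78 + 36.1283/60 = 78.6021383
  hemisphere S, so the sign is −
  Longitude: degrees = first 3 digits = 64, minutes = 43.079; 64 + 43.079/60 = 64.7179833
  W → negative
Point 3:
  φ: split at 2 digits → 19° and 4.1455′; 19 + 4.1455/60 = 19.0690917
  S → negative
  Lon: split at 3 digits → 000° and 3.40808′; 0 + 3.40808/60 = 0.0568013
  W ⇒ negate
Point 4:
  Latitude: 38.796′ = 0.646600°; total 20.6466000
  S → negative
  Lon: 179 + 58.82/60 = 179.9803333
  W ⇒ negate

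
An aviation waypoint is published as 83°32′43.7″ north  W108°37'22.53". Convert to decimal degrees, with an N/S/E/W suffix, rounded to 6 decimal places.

Lat: 83 + 32/60 + 43.7/3600 = 83.5454722
Longitude: 37′ + 22.53″ = 37.37550′; 108 + 37.37550/60 = 108.6229250

83.545472° N, 108.622925° W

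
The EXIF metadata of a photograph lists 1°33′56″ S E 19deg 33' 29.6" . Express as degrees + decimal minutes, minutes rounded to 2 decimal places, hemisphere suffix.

1° 33.93′ S, 19° 33.49′ E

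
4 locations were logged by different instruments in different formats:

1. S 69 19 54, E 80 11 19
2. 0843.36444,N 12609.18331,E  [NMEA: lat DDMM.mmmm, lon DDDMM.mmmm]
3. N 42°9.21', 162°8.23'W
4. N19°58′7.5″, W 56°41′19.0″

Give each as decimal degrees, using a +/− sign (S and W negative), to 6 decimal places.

Point 1:
  φ: 19′ + 54″ = 19.90000′; 69 + 19.90000/60 = 69.3316667
  S → negative
  Longitude: 80 + 11/60 + 19/3600 = 80.1886111
  E ⇒ keep positive
Point 2:
  φ: degrees = first 2 digits = 8, minutes = 43.36444; 8 + 43.36444/60 = 8.7227407
  N ⇒ keep positive
  Lon: degrees = first 3 digits = 126, minutes = 9.18331; 126 + 9.18331/60 = 126.1530552
  E ⇒ keep positive
Point 3:
  Lat: 9.21′ = 0.153500°; total 42.1535000
  N ⇒ keep positive
  Lon: 162 + 8.23/60 = 162.1371667
  W ⇒ negate
Point 4:
  Lat: 19 + 58/60 + 7.5/3600 = 19.9687500
  N ⇒ keep positive
  Longitude: 56 + 41/60 + 19/3600 = 56.6886111
  hemisphere W, so the sign is −

1. -69.331667, 80.188611
2. 8.722741, 126.153055
3. 42.153500, -162.137167
4. 19.968750, -56.688611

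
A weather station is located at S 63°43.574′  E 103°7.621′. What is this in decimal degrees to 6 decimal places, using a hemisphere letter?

63.726233° S, 103.127017° E

Latitude: 63 + 43.574/60 = 63.7262333
Lon: 103 + 7.621/60 = 103.1270167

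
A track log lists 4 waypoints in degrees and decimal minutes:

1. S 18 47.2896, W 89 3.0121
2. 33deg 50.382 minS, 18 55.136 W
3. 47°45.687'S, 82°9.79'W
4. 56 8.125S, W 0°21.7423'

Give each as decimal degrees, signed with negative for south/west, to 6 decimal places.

Point 1:
  Lat: 18 + 47.2896/60 = 18.7881600
  hemisphere S, so the sign is −
  Lon: 89 + 3.0121/60 = 89.0502017
  hemisphere W, so the sign is −
Point 2:
  φ: 33 + 50.382/60 = 33.8397000
  S → negative
  λ: 18 + 55.136/60 = 18.9189333
  W → negative
Point 3:
  Latitude: 45.687′ = 0.761450°; total 47.7614500
  S ⇒ negate
  λ: 82 + 9.79/60 = 82.1631667
  W → negative
Point 4:
  Lat: 56 + 8.125/60 = 56.1354167
  S ⇒ negate
  λ: 21.7423′ = 0.362372°; total 0.3623717
  W → negative

1. -18.788160, -89.050202
2. -33.839700, -18.918933
3. -47.761450, -82.163167
4. -56.135417, -0.362372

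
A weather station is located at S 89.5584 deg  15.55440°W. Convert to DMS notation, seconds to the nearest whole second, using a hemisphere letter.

Latitude: whole degrees 89; 33.50400′ → 33′ and 30.24″
Longitude: 0.554400° → 33.26400′; 0.26400 × 60 = 15.84″

89°33′30″ S, 15°33′16″ W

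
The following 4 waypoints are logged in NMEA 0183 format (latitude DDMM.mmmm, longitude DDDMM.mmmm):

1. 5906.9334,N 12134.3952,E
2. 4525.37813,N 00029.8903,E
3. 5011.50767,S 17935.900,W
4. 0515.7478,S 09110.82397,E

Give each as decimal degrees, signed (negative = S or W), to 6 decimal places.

1. 59.115557, 121.573253
2. 45.422969, 0.498172
3. -50.191795, -179.598333
4. -5.262463, 91.180400

Point 1:
  Lat: degrees = first 2 digits = 59, minutes = 6.9334; 59 + 6.9334/60 = 59.1155567
  N ⇒ keep positive
  Lon: degrees = first 3 digits = 121, minutes = 34.3952; 121 + 34.3952/60 = 121.5732533
  E → positive
Point 2:
  φ: degrees = first 2 digits = 45, minutes = 25.37813; 45 + 25.37813/60 = 45.4229688
  N → positive
  Lon: degrees = first 3 digits = 0, minutes = 29.8903; 0 + 29.8903/60 = 0.4981717
  E → positive
Point 3:
  φ: degrees = first 2 digits = 50, minutes = 11.50767; 50 + 11.50767/60 = 50.1917945
  hemisphere S, so the sign is −
  Lon: split at 3 digits → 179° and 35.9′; 179 + 35.9/60 = 179.5983333
  W ⇒ negate
Point 4:
  Lat: split at 2 digits → 05° and 15.7478′; 5 + 15.7478/60 = 5.2624633
  S ⇒ negate
  Longitude: degrees = first 3 digits = 91, minutes = 10.82397; 91 + 10.82397/60 = 91.1803995
  E → positive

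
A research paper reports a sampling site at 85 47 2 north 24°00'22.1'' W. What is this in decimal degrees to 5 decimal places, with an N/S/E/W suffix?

85.78389° N, 24.00614° W

φ: 85° + 47/60 + 2/3600 = 85 + 0.783333 + 0.000556 = 85.783889
Lon: 24° + 0/60 + 22.1/3600 = 24 + 0.000000 + 0.006139 = 24.006139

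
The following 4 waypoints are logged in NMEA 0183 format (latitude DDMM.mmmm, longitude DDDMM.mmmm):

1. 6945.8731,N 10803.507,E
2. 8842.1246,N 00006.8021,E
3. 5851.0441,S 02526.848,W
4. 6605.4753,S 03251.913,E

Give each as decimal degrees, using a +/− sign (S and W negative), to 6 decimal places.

Point 1:
  Lat: degrees = first 2 digits = 69, minutes = 45.8731; 69 + 45.8731/60 = 69.7645517
  N ⇒ keep positive
  Lon: degrees = first 3 digits = 108, minutes = 3.507; 108 + 3.507/60 = 108.0584500
  E ⇒ keep positive
Point 2:
  φ: degrees = first 2 digits = 88, minutes = 42.1246; 88 + 42.1246/60 = 88.7020767
  N ⇒ keep positive
  Lon: split at 3 digits → 000° and 6.8021′; 0 + 6.8021/60 = 0.1133683
  E → positive
Point 3:
  Latitude: split at 2 digits → 58° and 51.0441′; 58 + 51.0441/60 = 58.8507350
  hemisphere S, so the sign is −
  Lon: split at 3 digits → 025° and 26.848′; 25 + 26.848/60 = 25.4474667
  W → negative
Point 4:
  Lat: split at 2 digits → 66° and 5.4753′; 66 + 5.4753/60 = 66.0912550
  S ⇒ negate
  Lon: degrees = first 3 digits = 32, minutes = 51.913; 32 + 51.913/60 = 32.8652167
  E ⇒ keep positive

1. 69.764552, 108.058450
2. 88.702077, 0.113368
3. -58.850735, -25.447467
4. -66.091255, 32.865217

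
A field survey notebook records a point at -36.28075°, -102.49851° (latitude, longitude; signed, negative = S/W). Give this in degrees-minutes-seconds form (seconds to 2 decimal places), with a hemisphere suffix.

36°16′50.70″ S, 102°29′54.64″ W

Latitude is negative → S; |value| = 36.280750
φ: 0.280750° → 16.84500′; 0.84500 × 60 = 50.7000″
Longitude is negative → W; |value| = 102.498510
λ: 0.498510° → 29.91060′; 0.91060 × 60 = 54.6360″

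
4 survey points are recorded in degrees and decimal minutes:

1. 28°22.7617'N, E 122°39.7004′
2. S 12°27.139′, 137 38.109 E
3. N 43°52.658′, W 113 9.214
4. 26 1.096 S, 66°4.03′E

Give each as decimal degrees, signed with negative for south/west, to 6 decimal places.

1. 28.379362, 122.661673
2. -12.452317, 137.635150
3. 43.877633, -113.153567
4. -26.018267, 66.067167

Point 1:
  φ: 28 + 22.7617/60 = 28.3793617
  N → positive
  Longitude: 122 + 39.7004/60 = 122.6616733
  E → positive
Point 2:
  Latitude: 27.139′ = 0.452317°; total 12.4523167
  S ⇒ negate
  Longitude: 38.109′ = 0.635150°; total 137.6351500
  E ⇒ keep positive
Point 3:
  Latitude: 43 + 52.658/60 = 43.8776333
  N → positive
  λ: 113 + 9.214/60 = 113.1535667
  W ⇒ negate
Point 4:
  Latitude: 26 + 1.096/60 = 26.0182667
  S → negative
  λ: 66 + 4.03/60 = 66.0671667
  E → positive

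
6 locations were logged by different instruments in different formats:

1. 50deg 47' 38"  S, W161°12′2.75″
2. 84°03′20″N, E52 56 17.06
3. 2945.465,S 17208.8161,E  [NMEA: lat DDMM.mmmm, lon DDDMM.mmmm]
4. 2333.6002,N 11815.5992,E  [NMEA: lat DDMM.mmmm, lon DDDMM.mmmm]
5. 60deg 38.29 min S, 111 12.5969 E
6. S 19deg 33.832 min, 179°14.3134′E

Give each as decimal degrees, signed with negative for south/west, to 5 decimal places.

1. -50.79389, -161.20076
2. 84.05556, 52.93807
3. -29.75775, 172.14694
4. 23.56000, 118.25999
5. -60.63817, 111.20995
6. -19.56387, 179.23856

Point 1:
  φ: 50 + 47/60 + 38/3600 = 50.793889
  hemisphere S, so the sign is −
  Lon: 12′ + 2.75″ = 12.04583′; 161 + 12.04583/60 = 161.200764
  W ⇒ negate
Point 2:
  Latitude: 3′ + 20″ = 3.33333′; 84 + 3.33333/60 = 84.055556
  N ⇒ keep positive
  Lon: 56′ + 17.06″ = 56.28433′; 52 + 56.28433/60 = 52.938072
  E → positive
Point 3:
  Latitude: degrees = first 2 digits = 29, minutes = 45.465; 29 + 45.465/60 = 29.757750
  S → negative
  Longitude: degrees = first 3 digits = 172, minutes = 8.8161; 172 + 8.8161/60 = 172.146935
  E ⇒ keep positive
Point 4:
  φ: split at 2 digits → 23° and 33.6002′; 23 + 33.6002/60 = 23.560003
  N ⇒ keep positive
  Lon: split at 3 digits → 118° and 15.5992′; 118 + 15.5992/60 = 118.259987
  E → positive
Point 5:
  Latitude: 60 + 38.29/60 = 60.638167
  S ⇒ negate
  λ: 111 + 12.5969/60 = 111.209948
  E ⇒ keep positive
Point 6:
  Latitude: 19 + 33.832/60 = 19.563867
  S → negative
  λ: 179 + 14.3134/60 = 179.238557
  E → positive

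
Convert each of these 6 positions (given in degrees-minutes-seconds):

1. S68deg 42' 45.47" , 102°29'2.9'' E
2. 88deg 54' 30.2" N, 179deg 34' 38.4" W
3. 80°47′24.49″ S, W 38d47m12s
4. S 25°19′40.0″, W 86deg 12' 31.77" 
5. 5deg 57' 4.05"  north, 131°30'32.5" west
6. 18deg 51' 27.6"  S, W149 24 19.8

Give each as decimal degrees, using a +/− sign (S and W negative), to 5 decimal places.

Point 1:
  Lat: 68° + 42/60 + 45.47/3600 = 68 + 0.700000 + 0.012631 = 68.712631
  S → negative
  Lon: 102 + 29/60 + 2.9/3600 = 102.484139
  E → positive
Point 2:
  φ: 88 + 54/60 + 30.2/3600 = 88.908389
  N ⇒ keep positive
  λ: 179 + 34/60 + 38.4/3600 = 179.577333
  W ⇒ negate
Point 3:
  Lat: 80° + 47/60 + 24.49/3600 = 80 + 0.783333 + 0.006803 = 80.790136
  S ⇒ negate
  Longitude: 38 + 47/60 + 12/3600 = 38.786667
  hemisphere W, so the sign is −
Point 4:
  Lat: 25° + 19/60 + 40/3600 = 25 + 0.316667 + 0.011111 = 25.327778
  S ⇒ negate
  Longitude: 12′ + 31.77″ = 12.52950′; 86 + 12.52950/60 = 86.208825
  W ⇒ negate
Point 5:
  φ: 57′ + 4.05″ = 57.06750′; 5 + 57.06750/60 = 5.951125
  N ⇒ keep positive
  λ: 131° + 30/60 + 32.5/3600 = 131 + 0.500000 + 0.009028 = 131.509028
  W → negative
Point 6:
  φ: 51′ + 27.6″ = 51.46000′; 18 + 51.46000/60 = 18.857667
  hemisphere S, so the sign is −
  λ: 149 + 24/60 + 19.8/3600 = 149.405500
  W → negative

1. -68.71263, 102.48414
2. 88.90839, -179.57733
3. -80.79014, -38.78667
4. -25.32778, -86.20883
5. 5.95113, -131.50903
6. -18.85767, -149.40550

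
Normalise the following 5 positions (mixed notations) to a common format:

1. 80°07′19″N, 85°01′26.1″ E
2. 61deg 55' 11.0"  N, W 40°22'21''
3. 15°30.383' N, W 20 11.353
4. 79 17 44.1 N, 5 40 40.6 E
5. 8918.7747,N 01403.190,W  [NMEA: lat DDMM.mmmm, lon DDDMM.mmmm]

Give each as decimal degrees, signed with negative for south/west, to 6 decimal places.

1. 80.121944, 85.023917
2. 61.919722, -40.372500
3. 15.506383, -20.189217
4. 79.295583, 5.677944
5. 89.312912, -14.053167

Point 1:
  φ: 80 + 7/60 + 19/3600 = 80.1219444
  N → positive
  Longitude: 85° + 1/60 + 26.1/3600 = 85 + 0.016667 + 0.007250 = 85.0239167
  E → positive
Point 2:
  φ: 61° + 55/60 + 11/3600 = 61 + 0.916667 + 0.003056 = 61.9197222
  N → positive
  Lon: 40 + 22/60 + 21/3600 = 40.3725000
  hemisphere W, so the sign is −
Point 3:
  φ: 15 + 30.383/60 = 15.5063833
  N ⇒ keep positive
  Longitude: 20 + 11.353/60 = 20.1892167
  W → negative
Point 4:
  Latitude: 17′ + 44.1″ = 17.73500′; 79 + 17.73500/60 = 79.2955833
  N ⇒ keep positive
  Lon: 5° + 40/60 + 40.6/3600 = 5 + 0.666667 + 0.011278 = 5.6779444
  E → positive
Point 5:
  Latitude: degrees = first 2 digits = 89, minutes = 18.7747; 89 + 18.7747/60 = 89.3129117
  N → positive
  λ: split at 3 digits → 014° and 3.19′; 14 + 3.19/60 = 14.0531667
  hemisphere W, so the sign is −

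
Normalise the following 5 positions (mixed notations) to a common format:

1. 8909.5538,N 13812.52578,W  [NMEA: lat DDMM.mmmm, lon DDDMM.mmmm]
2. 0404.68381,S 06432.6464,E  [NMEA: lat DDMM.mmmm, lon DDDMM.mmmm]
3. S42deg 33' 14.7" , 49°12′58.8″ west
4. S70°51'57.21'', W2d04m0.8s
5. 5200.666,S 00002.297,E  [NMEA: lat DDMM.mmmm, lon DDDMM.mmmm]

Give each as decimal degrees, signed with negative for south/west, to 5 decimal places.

1. 89.15923, -138.20876
2. -4.07806, 64.54411
3. -42.55408, -49.21633
4. -70.86589, -2.06689
5. -52.01110, 0.03828

Point 1:
  Latitude: split at 2 digits → 89° and 9.5538′; 89 + 9.5538/60 = 89.159230
  N ⇒ keep positive
  Longitude: degrees = first 3 digits = 138, minutes = 12.52578; 138 + 12.52578/60 = 138.208763
  W → negative
Point 2:
  Lat: degrees = first 2 digits = 4, minutes = 4.68381; 4 + 4.68381/60 = 4.078064
  S ⇒ negate
  Lon: degrees = first 3 digits = 64, minutes = 32.6464; 64 + 32.6464/60 = 64.544107
  E → positive
Point 3:
  Lat: 42° + 33/60 + 14.7/3600 = 42 + 0.550000 + 0.004083 = 42.554083
  S ⇒ negate
  Lon: 49° + 12/60 + 58.8/3600 = 49 + 0.200000 + 0.016333 = 49.216333
  hemisphere W, so the sign is −
Point 4:
  Latitude: 51′ + 57.21″ = 51.95350′; 70 + 51.95350/60 = 70.865892
  S → negative
  Longitude: 4′ + 0.8″ = 4.01333′; 2 + 4.01333/60 = 2.066889
  hemisphere W, so the sign is −
Point 5:
  φ: degrees = first 2 digits = 52, minutes = 0.666; 52 + 0.666/60 = 52.011100
  S → negative
  λ: split at 3 digits → 000° and 2.297′; 0 + 2.297/60 = 0.038283
  E ⇒ keep positive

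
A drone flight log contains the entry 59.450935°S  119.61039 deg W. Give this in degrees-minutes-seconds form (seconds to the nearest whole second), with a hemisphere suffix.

φ: 0.450935 × 60 = 27.05610′ → 27′, remainder × 60 = 3.37″
λ: 0.610390 × 60 = 36.62340′ → 36′, remainder × 60 = 37.40″

59°27′3″ S, 119°36′37″ W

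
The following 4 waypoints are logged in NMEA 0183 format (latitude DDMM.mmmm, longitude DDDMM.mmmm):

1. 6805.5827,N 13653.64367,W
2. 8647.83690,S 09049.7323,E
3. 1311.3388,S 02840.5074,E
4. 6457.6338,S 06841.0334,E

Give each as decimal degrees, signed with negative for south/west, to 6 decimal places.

Point 1:
  φ: split at 2 digits → 68° and 5.5827′; 68 + 5.5827/60 = 68.0930450
  N → positive
  Longitude: split at 3 digits → 136° and 53.64367′; 136 + 53.64367/60 = 136.8940612
  W ⇒ negate
Point 2:
  Lat: split at 2 digits → 86° and 47.8369′; 86 + 47.8369/60 = 86.7972817
  hemisphere S, so the sign is −
  Lon: degrees = first 3 digits = 90, minutes = 49.7323; 90 + 49.7323/60 = 90.8288717
  E → positive
Point 3:
  φ: degrees = first 2 digits = 13, minutes = 11.3388; 13 + 11.3388/60 = 13.1889800
  S ⇒ negate
  λ: split at 3 digits → 028° and 40.5074′; 28 + 40.5074/60 = 28.6751233
  E ⇒ keep positive
Point 4:
  Latitude: split at 2 digits → 64° and 57.6338′; 64 + 57.6338/60 = 64.9605633
  S ⇒ negate
  λ: split at 3 digits → 068° and 41.0334′; 68 + 41.0334/60 = 68.6838900
  E → positive

1. 68.093045, -136.894061
2. -86.797282, 90.828872
3. -13.188980, 28.675123
4. -64.960563, 68.683890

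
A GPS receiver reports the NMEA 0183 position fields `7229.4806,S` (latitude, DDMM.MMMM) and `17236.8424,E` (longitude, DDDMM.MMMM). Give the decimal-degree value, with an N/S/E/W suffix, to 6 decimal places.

φ: degrees = first 2 digits = 72, minutes = 29.4806; 72 + 29.4806/60 = 72.4913433
Lon: degrees = first 3 digits = 172, minutes = 36.8424; 172 + 36.8424/60 = 172.6140400

72.491343° S, 172.614040° E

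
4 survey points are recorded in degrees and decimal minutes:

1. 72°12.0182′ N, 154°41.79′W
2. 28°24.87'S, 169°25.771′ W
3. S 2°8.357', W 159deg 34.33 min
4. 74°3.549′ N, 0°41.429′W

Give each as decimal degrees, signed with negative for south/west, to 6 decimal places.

1. 72.200303, -154.696500
2. -28.414500, -169.429517
3. -2.139283, -159.572167
4. 74.059150, -0.690483

Point 1:
  φ: 72 + 12.0182/60 = 72.2003033
  N ⇒ keep positive
  Longitude: 41.79′ = 0.696500°; total 154.6965000
  W ⇒ negate
Point 2:
  Lat: 28 + 24.87/60 = 28.4145000
  hemisphere S, so the sign is −
  λ: 25.771′ = 0.429517°; total 169.4295167
  W → negative
Point 3:
  Latitude: 2 + 8.357/60 = 2.1392833
  hemisphere S, so the sign is −
  Longitude: 159 + 34.33/60 = 159.5721667
  W ⇒ negate
Point 4:
  Lat: 74 + 3.549/60 = 74.0591500
  N ⇒ keep positive
  Longitude: 0 + 41.429/60 = 0.6904833
  W → negative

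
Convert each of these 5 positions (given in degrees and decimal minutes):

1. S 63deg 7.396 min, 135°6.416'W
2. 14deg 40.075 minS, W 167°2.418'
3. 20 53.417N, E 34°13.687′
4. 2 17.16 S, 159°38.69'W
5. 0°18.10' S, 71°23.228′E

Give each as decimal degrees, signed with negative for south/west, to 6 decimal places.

Point 1:
  Lat: 63 + 7.396/60 = 63.1232667
  hemisphere S, so the sign is −
  Lon: 6.416′ = 0.106933°; total 135.1069333
  W ⇒ negate
Point 2:
  Latitude: 40.075′ = 0.667917°; total 14.6679167
  S ⇒ negate
  Lon: 2.418′ = 0.040300°; total 167.0403000
  W ⇒ negate
Point 3:
  Latitude: 20 + 53.417/60 = 20.8902833
  N ⇒ keep positive
  Lon: 34 + 13.687/60 = 34.2281167
  E → positive
Point 4:
  Lat: 17.16′ = 0.286000°; total 2.2860000
  hemisphere S, so the sign is −
  Longitude: 38.69′ = 0.644833°; total 159.6448333
  W → negative
Point 5:
  Latitude: 0 + 18.1/60 = 0.3016667
  S → negative
  Longitude: 71 + 23.228/60 = 71.3871333
  E → positive

1. -63.123267, -135.106933
2. -14.667917, -167.040300
3. 20.890283, 34.228117
4. -2.286000, -159.644833
5. -0.301667, 71.387133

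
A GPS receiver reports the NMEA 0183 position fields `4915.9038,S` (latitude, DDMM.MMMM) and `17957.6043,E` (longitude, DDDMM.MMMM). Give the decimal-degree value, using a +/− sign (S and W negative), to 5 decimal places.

Lat: split at 2 digits → 49° and 15.9038′; 49 + 15.9038/60 = 49.265063
S → negative
Lon: degrees = first 3 digits = 179, minutes = 57.6043; 179 + 57.6043/60 = 179.960072
E → positive

-49.26506, 179.96007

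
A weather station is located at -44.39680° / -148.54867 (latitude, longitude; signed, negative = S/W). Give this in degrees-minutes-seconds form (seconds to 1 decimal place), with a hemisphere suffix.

44°23′48.5″ S, 148°32′55.2″ W

Latitude is negative → S; |value| = 44.396800
φ: 0.396800° → 23.80800′; 0.80800 × 60 = 48.480″
Longitude is negative → W; |value| = 148.548670
λ: 0.548670° → 32.92020′; 0.92020 × 60 = 55.212″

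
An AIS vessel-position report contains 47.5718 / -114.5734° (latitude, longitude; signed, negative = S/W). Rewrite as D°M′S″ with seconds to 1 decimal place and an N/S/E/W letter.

47°34′18.5″ N, 114°34′24.2″ W

φ: 0.571800° → 34.30800′; 0.30800 × 60 = 18.480″
Longitude is negative → W; |value| = 114.573400
Lon: whole degrees 114; 34.40400′ → 34′ and 24.240″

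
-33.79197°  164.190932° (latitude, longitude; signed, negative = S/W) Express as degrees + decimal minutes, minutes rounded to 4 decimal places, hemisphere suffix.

33° 47.5182′ S, 164° 11.4559′ E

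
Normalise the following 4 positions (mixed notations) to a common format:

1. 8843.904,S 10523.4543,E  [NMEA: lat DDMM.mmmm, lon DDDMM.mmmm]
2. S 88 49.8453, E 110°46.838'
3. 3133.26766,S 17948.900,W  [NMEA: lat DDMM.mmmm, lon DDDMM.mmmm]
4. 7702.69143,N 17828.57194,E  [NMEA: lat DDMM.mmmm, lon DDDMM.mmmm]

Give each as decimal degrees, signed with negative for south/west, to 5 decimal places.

1. -88.73173, 105.39091
2. -88.83076, 110.78063
3. -31.55446, -179.81500
4. 77.04486, 178.47620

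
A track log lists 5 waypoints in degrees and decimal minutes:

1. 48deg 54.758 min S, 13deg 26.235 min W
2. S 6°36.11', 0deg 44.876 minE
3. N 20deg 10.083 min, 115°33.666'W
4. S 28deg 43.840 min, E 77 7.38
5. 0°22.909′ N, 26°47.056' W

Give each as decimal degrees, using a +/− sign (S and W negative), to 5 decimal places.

Point 1:
  Latitude: 48 + 54.758/60 = 48.912633
  S → negative
  λ: 13 + 26.235/60 = 13.437250
  hemisphere W, so the sign is −
Point 2:
  Lat: 6 + 36.11/60 = 6.601833
  S → negative
  λ: 0 + 44.876/60 = 0.747933
  E → positive
Point 3:
  Lat: 10.083′ = 0.168050°; total 20.168050
  N ⇒ keep positive
  Lon: 115 + 33.666/60 = 115.561100
  hemisphere W, so the sign is −
Point 4:
  Lat: 43.84′ = 0.730667°; total 28.730667
  hemisphere S, so the sign is −
  λ: 7.38′ = 0.123000°; total 77.123000
  E ⇒ keep positive
Point 5:
  Lat: 0 + 22.909/60 = 0.381817
  N → positive
  Longitude: 47.056′ = 0.784267°; total 26.784267
  hemisphere W, so the sign is −

1. -48.91263, -13.43725
2. -6.60183, 0.74793
3. 20.16805, -115.56110
4. -28.73067, 77.12300
5. 0.38182, -26.78427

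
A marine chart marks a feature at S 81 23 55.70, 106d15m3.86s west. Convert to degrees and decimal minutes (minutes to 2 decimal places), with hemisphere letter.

Latitude: seconds/60 = 0.92833; minutes = 23 + 0.92833 = 23.9283
λ: seconds/60 = 0.06433; minutes = 15 + 0.06433 = 15.0643

81° 23.93′ S, 106° 15.06′ W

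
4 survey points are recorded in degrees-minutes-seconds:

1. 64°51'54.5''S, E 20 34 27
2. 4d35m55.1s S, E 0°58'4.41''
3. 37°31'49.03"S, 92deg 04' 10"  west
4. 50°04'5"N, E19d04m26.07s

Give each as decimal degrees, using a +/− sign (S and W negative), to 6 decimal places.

Point 1:
  Latitude: 64° + 51/60 + 54.5/3600 = 64 + 0.850000 + 0.015139 = 64.8651389
  S ⇒ negate
  Lon: 20 + 34/60 + 27/3600 = 20.5741667
  E ⇒ keep positive
Point 2:
  Latitude: 4 + 35/60 + 55.1/3600 = 4.5986389
  S → negative
  Longitude: 0° + 58/60 + 4.41/3600 = 0 + 0.966667 + 0.001225 = 0.9678917
  E ⇒ keep positive
Point 3:
  Latitude: 37° + 31/60 + 49.03/3600 = 37 + 0.516667 + 0.013619 = 37.5302861
  S → negative
  λ: 4′ + 10″ = 4.16667′; 92 + 4.16667/60 = 92.0694444
  W ⇒ negate
Point 4:
  Lat: 4′ + 5″ = 4.08333′; 50 + 4.08333/60 = 50.0680556
  N → positive
  Longitude: 4′ + 26.07″ = 4.43450′; 19 + 4.43450/60 = 19.0739083
  E ⇒ keep positive

1. -64.865139, 20.574167
2. -4.598639, 0.967892
3. -37.530286, -92.069444
4. 50.068056, 19.073908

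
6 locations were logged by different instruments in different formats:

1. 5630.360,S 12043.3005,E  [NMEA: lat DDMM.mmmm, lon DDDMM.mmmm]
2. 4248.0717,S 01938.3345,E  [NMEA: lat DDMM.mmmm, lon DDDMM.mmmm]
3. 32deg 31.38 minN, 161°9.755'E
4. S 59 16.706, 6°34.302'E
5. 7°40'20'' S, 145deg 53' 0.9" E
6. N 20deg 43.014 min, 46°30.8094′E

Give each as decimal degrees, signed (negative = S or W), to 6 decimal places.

Point 1:
  Latitude: degrees = first 2 digits = 56, minutes = 30.36; 56 + 30.36/60 = 56.5060000
  S ⇒ negate
  Longitude: split at 3 digits → 120° and 43.3005′; 120 + 43.3005/60 = 120.7216750
  E ⇒ keep positive
Point 2:
  Lat: split at 2 digits → 42° and 48.0717′; 42 + 48.0717/60 = 42.8011950
  S → negative
  Longitude: split at 3 digits → 019° and 38.3345′; 19 + 38.3345/60 = 19.6389083
  E ⇒ keep positive
Point 3:
  Latitude: 32 + 31.38/60 = 32.5230000
  N ⇒ keep positive
  λ: 161 + 9.755/60 = 161.1625833
  E → positive
Point 4:
  Lat: 16.706′ = 0.278433°; total 59.2784333
  S ⇒ negate
  Lon: 34.302′ = 0.571700°; total 6.5717000
  E ⇒ keep positive
Point 5:
  Latitude: 7 + 40/60 + 20/3600 = 7.6722222
  S → negative
  Lon: 53′ + 0.9″ = 53.01500′; 145 + 53.01500/60 = 145.8835833
  E ⇒ keep positive
Point 6:
  Latitude: 20 + 43.014/60 = 20.7169000
  N ⇒ keep positive
  Longitude: 30.8094′ = 0.513490°; total 46.5134900
  E ⇒ keep positive

1. -56.506000, 120.721675
2. -42.801195, 19.638908
3. 32.523000, 161.162583
4. -59.278433, 6.571700
5. -7.672222, 145.883583
6. 20.716900, 46.513490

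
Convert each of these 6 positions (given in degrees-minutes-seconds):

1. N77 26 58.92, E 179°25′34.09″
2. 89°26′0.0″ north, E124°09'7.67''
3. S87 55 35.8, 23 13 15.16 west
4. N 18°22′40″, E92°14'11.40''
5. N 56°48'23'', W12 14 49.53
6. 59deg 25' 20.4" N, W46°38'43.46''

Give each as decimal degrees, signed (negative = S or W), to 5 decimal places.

Point 1:
  Lat: 77° + 26/60 + 58.92/3600 = 77 + 0.433333 + 0.016367 = 77.449700
  N → positive
  Lon: 25′ + 34.09″ = 25.56817′; 179 + 25.56817/60 = 179.426136
  E ⇒ keep positive
Point 2:
  Lat: 89° + 26/60 + 0/3600 = 89 + 0.433333 + 0.000000 = 89.433333
  N ⇒ keep positive
  Longitude: 9′ + 7.67″ = 9.12783′; 124 + 9.12783/60 = 124.152131
  E → positive
Point 3:
  Latitude: 55′ + 35.8″ = 55.59667′; 87 + 55.59667/60 = 87.926611
  hemisphere S, so the sign is −
  Longitude: 23 + 13/60 + 15.16/3600 = 23.220878
  W ⇒ negate
Point 4:
  Latitude: 22′ + 40″ = 22.66667′; 18 + 22.66667/60 = 18.377778
  N → positive
  Lon: 92 + 14/60 + 11.4/3600 = 92.236500
  E → positive
Point 5:
  Lat: 56 + 48/60 + 23/3600 = 56.806389
  N → positive
  λ: 14′ + 49.53″ = 14.82550′; 12 + 14.82550/60 = 12.247092
  W → negative
Point 6:
  φ: 25′ + 20.4″ = 25.34000′; 59 + 25.34000/60 = 59.422333
  N ⇒ keep positive
  Longitude: 46° + 38/60 + 43.46/3600 = 46 + 0.633333 + 0.012072 = 46.645406
  W → negative

1. 77.44970, 179.42614
2. 89.43333, 124.15213
3. -87.92661, -23.22088
4. 18.37778, 92.23650
5. 56.80639, -12.24709
6. 59.42233, -46.64541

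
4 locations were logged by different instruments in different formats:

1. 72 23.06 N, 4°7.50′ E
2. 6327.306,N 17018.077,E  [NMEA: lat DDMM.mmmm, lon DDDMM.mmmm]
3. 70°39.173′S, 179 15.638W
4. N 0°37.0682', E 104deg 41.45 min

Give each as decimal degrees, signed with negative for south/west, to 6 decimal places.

1. 72.384333, 4.125000
2. 63.455100, 170.301283
3. -70.652883, -179.260633
4. 0.617803, 104.690833

Point 1:
  Latitude: 72 + 23.06/60 = 72.3843333
  N ⇒ keep positive
  λ: 4 + 7.5/60 = 4.1250000
  E ⇒ keep positive
Point 2:
  Lat: split at 2 digits → 63° and 27.306′; 63 + 27.306/60 = 63.4551000
  N → positive
  Longitude: degrees = first 3 digits = 170, minutes = 18.077; 170 + 18.077/60 = 170.3012833
  E → positive
Point 3:
  Lat: 39.173′ = 0.652883°; total 70.6528833
  S → negative
  Longitude: 15.638′ = 0.260633°; total 179.2606333
  W ⇒ negate
Point 4:
  Lat: 37.0682′ = 0.617803°; total 0.6178033
  N → positive
  Longitude: 41.45′ = 0.690833°; total 104.6908333
  E → positive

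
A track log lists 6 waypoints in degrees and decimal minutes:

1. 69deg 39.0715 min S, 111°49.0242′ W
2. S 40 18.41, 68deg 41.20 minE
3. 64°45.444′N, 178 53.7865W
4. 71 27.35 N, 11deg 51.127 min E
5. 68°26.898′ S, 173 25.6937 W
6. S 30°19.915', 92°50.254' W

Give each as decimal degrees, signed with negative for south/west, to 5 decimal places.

Point 1:
  φ: 39.0715′ = 0.651192°; total 69.651192
  S ⇒ negate
  Longitude: 49.0242′ = 0.817070°; total 111.817070
  W → negative
Point 2:
  φ: 18.41′ = 0.306833°; total 40.306833
  hemisphere S, so the sign is −
  λ: 68 + 41.2/60 = 68.686667
  E ⇒ keep positive
Point 3:
  Latitude: 45.444′ = 0.757400°; total 64.757400
  N → positive
  λ: 178 + 53.7865/60 = 178.896442
  W → negative
Point 4:
  φ: 27.35′ = 0.455833°; total 71.455833
  N → positive
  Lon: 51.127′ = 0.852117°; total 11.852117
  E ⇒ keep positive
Point 5:
  Lat: 26.898′ = 0.448300°; total 68.448300
  S → negative
  Lon: 25.6937′ = 0.428228°; total 173.428228
  W ⇒ negate
Point 6:
  Lat: 19.915′ = 0.331917°; total 30.331917
  S → negative
  Lon: 50.254′ = 0.837567°; total 92.837567
  W ⇒ negate

1. -69.65119, -111.81707
2. -40.30683, 68.68667
3. 64.75740, -178.89644
4. 71.45583, 11.85212
5. -68.44830, -173.42823
6. -30.33192, -92.83757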